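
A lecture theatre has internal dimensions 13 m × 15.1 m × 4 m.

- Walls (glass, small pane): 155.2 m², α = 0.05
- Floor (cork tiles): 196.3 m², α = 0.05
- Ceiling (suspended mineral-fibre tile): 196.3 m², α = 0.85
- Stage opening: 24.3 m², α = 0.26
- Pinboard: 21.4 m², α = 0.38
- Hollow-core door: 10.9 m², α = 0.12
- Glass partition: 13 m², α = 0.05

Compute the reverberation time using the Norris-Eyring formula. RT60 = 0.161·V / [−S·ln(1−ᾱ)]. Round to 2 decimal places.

0.52 s

Total surface area S = 155.2 + 196.3 + 196.3 + 24.3 + 21.4 + 10.9 + 13 = 617.4 m².
Σ(Sᵢαᵢ) = 155.2·0.05 + 196.3·0.05 + 196.3·0.85 + 24.3·0.26 + 21.4·0.38 + 10.9·0.12 + 13·0.05 = 200.838.
Mean coefficient ᾱ = A/S = 0.3253.
−S·ln(1−ᾱ) = −617.4 × ln(1 − 0.3253) = 242.939.
V = 13 × 15.1 × 4 = 785.2 m³.
T = 0.161·V/[−S·ln(1−ᾱ)] = 0.161·785.2/242.939 = 0.52 s.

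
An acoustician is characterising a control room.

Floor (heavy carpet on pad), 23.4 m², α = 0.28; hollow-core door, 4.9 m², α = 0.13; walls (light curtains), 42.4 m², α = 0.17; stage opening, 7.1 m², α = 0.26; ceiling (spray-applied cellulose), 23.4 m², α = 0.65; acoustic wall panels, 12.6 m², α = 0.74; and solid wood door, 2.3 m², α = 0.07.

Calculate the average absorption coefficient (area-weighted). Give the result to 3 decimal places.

S = Σ Sᵢ = 23.4 + 4.9 + 42.4 + 7.1 + 23.4 + 12.6 + 2.3 = 116.1 m².
Σ(Sᵢαᵢ) = 23.4·0.28 + 4.9·0.13 + 42.4·0.17 + 7.1·0.26 + 23.4·0.65 + 12.6·0.74 + 2.3·0.07 = 40.938.
ᾱ = A/S = 0.353.

0.353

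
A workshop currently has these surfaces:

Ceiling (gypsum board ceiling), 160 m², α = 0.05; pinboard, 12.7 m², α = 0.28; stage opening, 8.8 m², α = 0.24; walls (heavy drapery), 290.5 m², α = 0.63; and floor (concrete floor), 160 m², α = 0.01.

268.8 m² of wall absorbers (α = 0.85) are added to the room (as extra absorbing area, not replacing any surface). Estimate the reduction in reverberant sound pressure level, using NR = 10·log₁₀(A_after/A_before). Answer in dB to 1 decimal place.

Total absorption A_before = 160*0.05 + 12.7*0.28 + 8.8*0.24 + 290.5*0.63 + 160*0.01
  = 8.000 + 3.556 + 2.112 + 183.015 + 1.600 = 198.283 m² sabins.
Treatment contributes 268.8·0.85 = 228.480 sabins.
A_after = 198.283 + 228.480 = 426.763 sabins.
Reduction = 10 log₁₀(A_after/A_before) = 10 log₁₀(2.1523) = 3.3 dB.

3.3 dB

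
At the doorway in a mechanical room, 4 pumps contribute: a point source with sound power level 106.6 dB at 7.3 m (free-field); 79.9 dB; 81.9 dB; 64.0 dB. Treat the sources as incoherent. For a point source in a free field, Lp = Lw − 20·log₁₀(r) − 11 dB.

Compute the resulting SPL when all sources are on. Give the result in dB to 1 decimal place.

Source at 7.3 m: Lp = 106.6 − 20·log₁₀(7.3) − 11 = 78.3 dB.
Σ 10^(Lᵢ/10) = 3.227e+08.
Back to dB: 10·log₁₀ Σ = 85.1 dB.

85.1 dB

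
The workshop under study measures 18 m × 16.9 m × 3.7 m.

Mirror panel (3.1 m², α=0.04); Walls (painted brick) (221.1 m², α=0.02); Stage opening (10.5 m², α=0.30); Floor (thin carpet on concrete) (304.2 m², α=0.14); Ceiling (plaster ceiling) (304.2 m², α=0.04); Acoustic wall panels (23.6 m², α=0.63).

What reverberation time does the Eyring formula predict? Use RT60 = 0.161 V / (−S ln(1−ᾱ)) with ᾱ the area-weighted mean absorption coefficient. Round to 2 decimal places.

S = Σ Sᵢ = 866.7 m².
Absorption A = 3.1·0.04 + 221.1·0.02 + 10.5·0.30 + 304.2·0.14 + 304.2·0.04 + 23.6·0.63 = 77.320 sabins.
Mean coefficient ᾱ = A/S = 0.0892.
Eyring denominator: −S ln(1−ᾱ) = 80.977.
V = 18 × 16.9 × 3.7 = 1125.54 m³.
T = 0.161·V/[−S·ln(1−ᾱ)] = 0.161·1125.54/80.977 = 2.24 s.

2.24 seconds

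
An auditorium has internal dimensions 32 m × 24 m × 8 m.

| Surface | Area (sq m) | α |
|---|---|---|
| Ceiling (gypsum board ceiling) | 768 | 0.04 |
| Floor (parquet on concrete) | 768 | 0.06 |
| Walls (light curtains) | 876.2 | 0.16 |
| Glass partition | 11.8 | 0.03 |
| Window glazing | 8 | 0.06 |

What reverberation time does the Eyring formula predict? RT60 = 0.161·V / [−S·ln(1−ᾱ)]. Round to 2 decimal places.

S = Σ Sᵢ = 2432.0 sq m.
Σ(Sᵢαᵢ) = 768·0.04 + 768·0.06 + 876.2·0.16 + 11.8·0.03 + 8·0.06 = 217.826.
ᾱ = 217.826 / 2432.0 = 0.0896.
Eyring denominator: −S ln(1−ᾱ) = 228.295.
V = 32 × 24 × 8 = 6144 m³.
RT60 = 0.161 × 6144 / 228.295 = 4.33 s.

4.33 seconds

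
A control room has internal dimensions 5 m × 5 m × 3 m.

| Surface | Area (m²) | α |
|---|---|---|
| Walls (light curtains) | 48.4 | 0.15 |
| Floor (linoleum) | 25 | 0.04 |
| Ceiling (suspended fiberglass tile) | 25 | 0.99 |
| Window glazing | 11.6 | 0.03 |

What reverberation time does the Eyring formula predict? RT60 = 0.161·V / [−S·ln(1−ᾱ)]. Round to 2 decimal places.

S = Σ Sᵢ = 110.0 m².
Absorption A = 48.4·0.15 + 25·0.04 + 25·0.99 + 11.6·0.03 = 33.358 sabins.
Mean coefficient ᾱ = A/S = 0.3033.
−S·ln(1−ᾱ) = −110.0 × ln(1 − 0.3033) = 39.754.
V = 5 × 5 × 3 = 75 m³.
T = 0.161·V/[−S·ln(1−ᾱ)] = 0.161·75/39.754 = 0.30 s.

0.30 s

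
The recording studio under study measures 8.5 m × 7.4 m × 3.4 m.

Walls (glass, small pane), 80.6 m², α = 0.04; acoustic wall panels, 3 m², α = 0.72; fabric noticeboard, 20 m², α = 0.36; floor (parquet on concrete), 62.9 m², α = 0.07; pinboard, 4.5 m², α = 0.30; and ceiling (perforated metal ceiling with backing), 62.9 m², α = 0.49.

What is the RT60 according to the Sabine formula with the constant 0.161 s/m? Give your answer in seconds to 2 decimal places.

A = Σ Sᵢαᵢ = 80.6*0.04 + 3*0.72 + 20*0.36 + 62.9*0.07 + 4.5*0.30 + 62.9*0.49 = 49.158 sabins.
Volume V = 8.5 × 7.4 × 3.4 = 213.86 m³.
RT60 = 0.161 · V / A = 0.161 × 213.86 / 49.158 = 0.70 s.

0.70 sec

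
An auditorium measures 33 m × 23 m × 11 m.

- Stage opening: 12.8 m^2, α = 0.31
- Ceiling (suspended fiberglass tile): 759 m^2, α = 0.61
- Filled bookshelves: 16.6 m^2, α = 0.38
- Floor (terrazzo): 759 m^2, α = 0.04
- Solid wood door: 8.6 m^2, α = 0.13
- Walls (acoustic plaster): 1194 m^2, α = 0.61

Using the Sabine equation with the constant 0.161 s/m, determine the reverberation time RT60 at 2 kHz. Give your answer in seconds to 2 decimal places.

Summing Sᵢαᵢ: 3.968 + 462.990 + 6.308 + 30.360 + 1.118 + 728.340 → A = 1233.084 sabins.
Volume V = 33 × 23 × 11 = 8349 m³.
T = 0.161 V/A = 0.161·8349/1233.084 = 1.09 s.

1.09 sec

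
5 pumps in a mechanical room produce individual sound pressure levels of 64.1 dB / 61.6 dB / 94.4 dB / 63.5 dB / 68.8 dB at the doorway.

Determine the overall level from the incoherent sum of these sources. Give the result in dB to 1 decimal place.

Converting to relative power and adding: 10^(64.1/10) + 10^(61.6/10) + 10^(94.4/10) + 10^(63.5/10) + 10^(68.8/10) = 2.768e+09.
L_total = 10·log₁₀(2.768e+09) = 94.4 dB.

94.4 dB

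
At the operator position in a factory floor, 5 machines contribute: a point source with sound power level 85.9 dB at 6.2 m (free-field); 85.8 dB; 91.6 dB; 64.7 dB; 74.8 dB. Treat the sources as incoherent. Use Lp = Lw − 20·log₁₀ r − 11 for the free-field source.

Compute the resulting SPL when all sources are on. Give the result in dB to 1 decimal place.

92.7 dB

Source at 6.2 m: Lp = 85.9 − 20·log₁₀(6.2) − 11 = 59.1 dB.
Converting to relative power and adding: 10^(59.1/10) + 10^(85.8/10) + 10^(91.6/10) + 10^(64.7/10) + 10^(74.8/10) = 1.86e+09.
L_total = 10·log₁₀(1.86e+09) = 92.7 dB.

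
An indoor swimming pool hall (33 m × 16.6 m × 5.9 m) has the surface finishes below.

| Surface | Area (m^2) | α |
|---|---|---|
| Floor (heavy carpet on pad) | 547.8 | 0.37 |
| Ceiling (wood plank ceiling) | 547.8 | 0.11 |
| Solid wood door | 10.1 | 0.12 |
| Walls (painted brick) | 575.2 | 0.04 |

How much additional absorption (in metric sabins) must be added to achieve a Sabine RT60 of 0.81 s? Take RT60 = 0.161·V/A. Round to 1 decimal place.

355.2 sabins

A₁ = Σ Sᵢαᵢ = 547.8·0.37 + 547.8·0.11 + 10.1·0.12 + 575.2·0.04 = 287.164 sabins.
V = 3232.02 m³. Required absorption A₂ = 0.161 × 3232.02 / 0.81 = 642.414 sabins.
Shortfall: 642.414 − 287.164 = 355.2 sabins.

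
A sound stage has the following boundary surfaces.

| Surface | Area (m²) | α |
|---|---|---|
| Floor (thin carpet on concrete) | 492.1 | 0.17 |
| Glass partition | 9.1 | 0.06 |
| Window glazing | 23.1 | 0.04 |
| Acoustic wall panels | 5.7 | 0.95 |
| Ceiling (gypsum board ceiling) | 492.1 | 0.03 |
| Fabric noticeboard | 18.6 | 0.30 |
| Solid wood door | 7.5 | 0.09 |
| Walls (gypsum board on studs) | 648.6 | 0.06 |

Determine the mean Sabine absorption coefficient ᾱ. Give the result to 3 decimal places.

S = Σ Sᵢ = 492.1 + 9.1 + 23.1 + 5.7 + 492.1 + 18.6 + 7.5 + 648.6 = 1696.8 m².
Weighted sum Σ Sα = 150.476.
ᾱ = 150.476 / 1696.8 = 0.089.

0.089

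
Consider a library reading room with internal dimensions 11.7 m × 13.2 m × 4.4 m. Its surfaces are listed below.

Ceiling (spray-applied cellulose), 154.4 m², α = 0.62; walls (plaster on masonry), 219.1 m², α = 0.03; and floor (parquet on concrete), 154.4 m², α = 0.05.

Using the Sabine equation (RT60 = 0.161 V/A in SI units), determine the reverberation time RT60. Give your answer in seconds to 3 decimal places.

A = Σ Sᵢαᵢ = 154.4×0.62 + 219.1×0.03 + 154.4×0.05 = 110.021 sabins.
Volume V = 11.7 × 13.2 × 4.4 = 679.536 m³.
RT60 = 0.161 · V / A = 0.161 × 679.536 / 110.021 = 0.994 s.

0.994 seconds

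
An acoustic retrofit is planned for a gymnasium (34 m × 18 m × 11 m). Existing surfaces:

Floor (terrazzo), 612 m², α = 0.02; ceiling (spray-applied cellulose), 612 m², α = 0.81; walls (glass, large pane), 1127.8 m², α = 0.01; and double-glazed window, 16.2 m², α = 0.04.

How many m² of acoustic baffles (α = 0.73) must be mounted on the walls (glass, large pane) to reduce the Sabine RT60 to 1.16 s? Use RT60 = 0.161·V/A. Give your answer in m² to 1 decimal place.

Equivalent absorption area: A₁ = 612×0.02 + 612×0.81 + 1127.8×0.01 + 16.2×0.04 = 519.886 m².
Required A₂ = 0.161·6732/1.16 = 934.355 sabins.
Absorption to add: 934.355 − 519.886 = 414.469 sabins.
Net gain per m²: Δα = 0.73 − 0.01 = 0.72.
Area = ΔA/Δα = 414.469/0.72 = 575.7 m².

575.7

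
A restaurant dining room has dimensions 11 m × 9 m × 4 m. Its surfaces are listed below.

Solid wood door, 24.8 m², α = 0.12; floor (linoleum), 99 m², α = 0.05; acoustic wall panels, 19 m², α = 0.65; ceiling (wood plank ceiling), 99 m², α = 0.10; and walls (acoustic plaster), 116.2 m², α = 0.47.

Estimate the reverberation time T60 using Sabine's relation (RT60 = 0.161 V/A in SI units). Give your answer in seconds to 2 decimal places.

0.75 s

A = Σ Sᵢαᵢ = 24.8·0.12 + 99·0.05 + 19·0.65 + 99·0.10 + 116.2·0.47 = 84.790 sabins.
Room volume: 396 m³.
T = 0.161 V/A = 0.161·396/84.790 = 0.75 s.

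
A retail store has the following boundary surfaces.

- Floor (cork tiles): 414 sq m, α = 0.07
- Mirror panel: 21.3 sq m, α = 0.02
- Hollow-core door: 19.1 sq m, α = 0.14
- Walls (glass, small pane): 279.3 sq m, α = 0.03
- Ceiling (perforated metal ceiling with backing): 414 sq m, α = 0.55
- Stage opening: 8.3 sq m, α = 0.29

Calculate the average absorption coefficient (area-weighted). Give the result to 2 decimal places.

Total surface area S = 1156.0 sq m.
A = 414*0.07 + 21.3*0.02 + 19.1*0.14 + 279.3*0.03 + 414*0.55 + 8.3*0.29 = 270.566 sabins.
ᾱ = 270.566 / 1156.0 = 0.23.

0.23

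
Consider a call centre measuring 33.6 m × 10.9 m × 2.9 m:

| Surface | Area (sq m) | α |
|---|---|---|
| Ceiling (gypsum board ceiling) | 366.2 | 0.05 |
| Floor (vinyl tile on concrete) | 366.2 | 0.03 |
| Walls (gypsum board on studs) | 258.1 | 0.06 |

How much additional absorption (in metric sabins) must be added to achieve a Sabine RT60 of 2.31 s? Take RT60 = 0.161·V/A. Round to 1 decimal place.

A₁ = Σ Sᵢαᵢ = 366.2·0.05 + 366.2·0.03 + 258.1·0.06 = 44.782 sabins.
V = 1062.096 m³. Required absorption A₂ = 0.161 × 1062.096 / 2.31 = 74.025 sabins.
ΔA = A₂ − A₁ = 74.025 − 44.782 = 29.2 sabins.

29.2 sabins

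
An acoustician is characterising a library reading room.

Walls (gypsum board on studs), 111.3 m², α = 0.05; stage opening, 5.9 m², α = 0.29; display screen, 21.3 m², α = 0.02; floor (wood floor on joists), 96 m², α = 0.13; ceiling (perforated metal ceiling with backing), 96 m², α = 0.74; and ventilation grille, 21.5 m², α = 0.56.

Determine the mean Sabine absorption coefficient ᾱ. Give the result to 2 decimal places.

0.29

S = Σ Sᵢ = 111.3 + 5.9 + 21.3 + 96 + 96 + 21.5 = 352.0 m².
A = 111.3*0.05 + 5.9*0.29 + 21.3*0.02 + 96*0.13 + 96*0.74 + 21.5*0.56 = 103.262 sabins.
ᾱ = A/S = 0.29.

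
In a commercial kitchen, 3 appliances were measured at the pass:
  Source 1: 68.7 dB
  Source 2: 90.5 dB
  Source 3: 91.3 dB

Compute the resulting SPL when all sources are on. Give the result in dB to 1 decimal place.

93.9 dB

Σ 10^(Lᵢ/10) = 2.478e+09.
Combined level = 10 log₁₀(2.478e+09) = 93.9 dB.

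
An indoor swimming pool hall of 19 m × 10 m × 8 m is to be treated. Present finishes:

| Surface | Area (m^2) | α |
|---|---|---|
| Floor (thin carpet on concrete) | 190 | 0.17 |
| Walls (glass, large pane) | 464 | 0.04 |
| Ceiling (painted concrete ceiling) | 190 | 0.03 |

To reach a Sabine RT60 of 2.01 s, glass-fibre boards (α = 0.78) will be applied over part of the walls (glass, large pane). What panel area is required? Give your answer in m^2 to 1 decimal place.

Total absorption A₁ = 190*0.17 + 464*0.04 + 190*0.03
  = 32.300 + 18.560 + 5.700 = 56.560 m^2 sabins.
Required A₂ = 0.161·1520/2.01 = 121.751 sabins.
Absorption to add: 121.751 − 56.560 = 65.191 sabins.
Net gain per m^2: Δα = 0.78 − 0.04 = 0.74.
Panel area = 65.191 / 0.74 = 88.1 m^2.

88.1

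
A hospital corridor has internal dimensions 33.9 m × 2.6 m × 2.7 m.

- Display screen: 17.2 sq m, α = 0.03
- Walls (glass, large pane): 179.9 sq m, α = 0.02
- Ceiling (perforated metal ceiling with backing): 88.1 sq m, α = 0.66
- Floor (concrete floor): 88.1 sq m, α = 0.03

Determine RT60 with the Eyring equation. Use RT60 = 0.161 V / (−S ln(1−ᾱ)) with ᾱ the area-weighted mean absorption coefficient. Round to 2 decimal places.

0.54 seconds

Total surface area S = 17.2 + 179.9 + 88.1 + 88.1 = 373.3 sq m.
Absorption A = 17.2×0.03 + 179.9×0.02 + 88.1×0.66 + 88.1×0.03 = 64.903 sabins.
Mean coefficient ᾱ = A/S = 0.1739.
−S·ln(1−ᾱ) = −373.3 × ln(1 − 0.1739) = 71.315.
V = 33.9 × 2.6 × 2.7 = 237.978 m³.
RT60 = 0.161 × 237.978 / 71.315 = 0.54 s.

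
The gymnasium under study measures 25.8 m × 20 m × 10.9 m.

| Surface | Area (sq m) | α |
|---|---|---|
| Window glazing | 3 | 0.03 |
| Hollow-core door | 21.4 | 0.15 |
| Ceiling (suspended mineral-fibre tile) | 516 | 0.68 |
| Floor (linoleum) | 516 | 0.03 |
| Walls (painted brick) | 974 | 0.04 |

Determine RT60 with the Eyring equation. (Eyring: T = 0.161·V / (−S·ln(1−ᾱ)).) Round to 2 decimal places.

Total surface area S = 3 + 21.4 + 516 + 516 + 974 = 2030.4 sq m.
Σ(Sᵢαᵢ) = 3×0.03 + 21.4×0.15 + 516×0.68 + 516×0.03 + 974×0.04 = 408.620.
Mean coefficient ᾱ = A/S = 0.2013.
Eyring denominator: −S ln(1−ᾱ) = 456.373.
V = 25.8 × 20 × 10.9 = 5624.4 m³.
RT60 = 0.161 × 5624.4 / 456.373 = 1.98 s.

1.98 s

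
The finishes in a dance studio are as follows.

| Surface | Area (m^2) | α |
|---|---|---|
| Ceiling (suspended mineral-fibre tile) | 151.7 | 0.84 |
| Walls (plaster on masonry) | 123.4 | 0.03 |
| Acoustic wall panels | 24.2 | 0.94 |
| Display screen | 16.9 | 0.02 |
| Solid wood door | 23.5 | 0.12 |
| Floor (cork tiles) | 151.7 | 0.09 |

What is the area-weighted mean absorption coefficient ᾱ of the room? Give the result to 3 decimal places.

0.347

S = Σ Sᵢ = 151.7 + 123.4 + 24.2 + 16.9 + 23.5 + 151.7 = 491.4 m^2.
Σ(Sᵢαᵢ) = 151.7*0.84 + 123.4*0.03 + 24.2*0.94 + 16.9*0.02 + 23.5*0.12 + 151.7*0.09 = 170.689.
ᾱ = A/S = 0.347.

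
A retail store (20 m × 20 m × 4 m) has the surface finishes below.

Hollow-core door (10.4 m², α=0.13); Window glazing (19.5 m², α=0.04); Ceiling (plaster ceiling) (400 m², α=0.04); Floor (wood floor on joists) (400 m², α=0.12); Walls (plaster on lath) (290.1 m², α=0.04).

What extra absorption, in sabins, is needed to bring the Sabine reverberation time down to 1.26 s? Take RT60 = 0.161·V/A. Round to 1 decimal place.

126.7 sabins

A₁ = Σ Sᵢαᵢ = 10.4*0.13 + 19.5*0.04 + 400*0.04 + 400*0.12 + 290.1*0.04 = 77.736 sabins.
Target A₂ = 0.161·1600/1.26 = 204.444 sabins (V = 1600 m³).
Shortfall: 204.444 − 77.736 = 126.7 sabins.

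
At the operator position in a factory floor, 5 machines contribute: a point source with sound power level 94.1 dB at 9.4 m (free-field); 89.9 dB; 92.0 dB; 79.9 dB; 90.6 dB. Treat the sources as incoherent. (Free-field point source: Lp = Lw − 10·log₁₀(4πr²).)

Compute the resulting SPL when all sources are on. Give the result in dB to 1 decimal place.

95.8 dB

Source at 9.4 m: Lp = 94.1 − 10·log₁₀(4π·9.4²) = 94.1 − 10·log₁₀(1110.365) = 63.6 dB.
Converting to relative power and adding: 10^(63.6/10) + 10^(89.9/10) + 10^(92.0/10) + 10^(79.9/10) + 10^(90.6/10) = 3.81e+09.
Back to dB: 10·log₁₀ Σ = 95.8 dB.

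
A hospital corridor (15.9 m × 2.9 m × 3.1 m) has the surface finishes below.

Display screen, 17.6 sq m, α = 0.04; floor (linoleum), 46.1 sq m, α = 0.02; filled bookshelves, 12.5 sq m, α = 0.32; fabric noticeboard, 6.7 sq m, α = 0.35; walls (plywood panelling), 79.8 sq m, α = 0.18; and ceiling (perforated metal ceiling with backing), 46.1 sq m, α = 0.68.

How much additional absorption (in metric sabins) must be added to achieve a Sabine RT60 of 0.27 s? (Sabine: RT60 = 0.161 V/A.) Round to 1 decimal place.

Equivalent absorption area: A₁ = 17.6×0.04 + 46.1×0.02 + 12.5×0.32 + 6.7×0.35 + 79.8×0.18 + 46.1×0.68 = 53.683 sq m.
For T = 0.27 s, need A₂ = 0.161·V/T = 0.161·142.941/0.27 = 85.235 sabins.
ΔA = A₂ − A₁ = 85.235 − 53.683 = 31.6 sabins.

31.6 sabins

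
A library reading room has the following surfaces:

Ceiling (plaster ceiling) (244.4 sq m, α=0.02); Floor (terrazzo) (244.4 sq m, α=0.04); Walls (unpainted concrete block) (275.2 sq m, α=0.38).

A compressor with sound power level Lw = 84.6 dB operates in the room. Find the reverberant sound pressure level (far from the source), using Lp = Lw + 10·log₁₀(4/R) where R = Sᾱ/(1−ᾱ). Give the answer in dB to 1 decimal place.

Σ(Sᵢαᵢ) = 244.4×0.02 + 244.4×0.04 + 275.2×0.38 = 119.240; total area S = 764.0 sq m.
ᾱ = 0.1561, so room constant R = A/(1−ᾱ) = 141.296 sq m.
Lp = 84.6 + 10·log₁₀(4/141.296) = 84.6 + (-15.48) = 69.1 dB.

69.1 dB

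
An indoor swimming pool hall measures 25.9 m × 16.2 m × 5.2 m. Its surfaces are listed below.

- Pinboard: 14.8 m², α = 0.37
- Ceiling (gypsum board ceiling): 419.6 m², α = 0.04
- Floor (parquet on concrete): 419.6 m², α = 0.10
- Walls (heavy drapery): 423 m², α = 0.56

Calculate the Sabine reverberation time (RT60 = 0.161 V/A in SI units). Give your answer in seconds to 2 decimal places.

1.17 s

Equivalent absorption area: A = 14.8×0.37 + 419.6×0.04 + 419.6×0.10 + 423×0.56 = 301.100 m².
Room volume: 2181.816 m³.
RT60 = 0.161 · V / A = 0.161 × 2181.816 / 301.100 = 1.17 s.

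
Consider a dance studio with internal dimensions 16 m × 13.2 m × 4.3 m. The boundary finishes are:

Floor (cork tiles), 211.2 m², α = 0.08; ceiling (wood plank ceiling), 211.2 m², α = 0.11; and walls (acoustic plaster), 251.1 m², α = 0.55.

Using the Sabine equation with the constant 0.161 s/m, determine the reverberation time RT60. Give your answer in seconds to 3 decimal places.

Summing Sᵢαᵢ: 16.896 + 23.232 + 138.105 → A = 178.233 sabins.
Room volume: 908.16 m³.
T = 0.161 V/A = 0.161·908.16/178.233 = 0.820 s.

0.820 seconds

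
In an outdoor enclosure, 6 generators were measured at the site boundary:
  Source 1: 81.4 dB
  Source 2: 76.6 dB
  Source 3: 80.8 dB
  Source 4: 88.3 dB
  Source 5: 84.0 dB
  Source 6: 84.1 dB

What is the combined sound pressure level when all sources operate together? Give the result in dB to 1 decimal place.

91.7 dB

Σ 10^(Lᵢ/10) = 1.488e+09.
Back to dB: 10·log₁₀ Σ = 91.7 dB.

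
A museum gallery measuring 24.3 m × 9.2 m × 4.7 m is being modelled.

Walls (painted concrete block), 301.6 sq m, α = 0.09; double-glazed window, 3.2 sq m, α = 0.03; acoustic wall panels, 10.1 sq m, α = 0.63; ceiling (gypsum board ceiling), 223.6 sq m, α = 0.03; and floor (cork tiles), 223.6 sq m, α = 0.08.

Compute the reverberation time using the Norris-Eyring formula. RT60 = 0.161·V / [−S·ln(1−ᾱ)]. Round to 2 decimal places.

2.79 sec

Total surface area S = 301.6 + 3.2 + 10.1 + 223.6 + 223.6 = 762.1 sq m.
Σ(Sᵢαᵢ) = 301.6×0.09 + 3.2×0.03 + 10.1×0.63 + 223.6×0.03 + 223.6×0.08 = 58.199.
Mean coefficient ᾱ = A/S = 0.0764.
Eyring denominator: −S ln(1−ᾱ) = 60.569.
V = 24.3 × 9.2 × 4.7 = 1050.732 m³.
T = 0.161·V/[−S·ln(1−ᾱ)] = 0.161·1050.732/60.569 = 2.79 s.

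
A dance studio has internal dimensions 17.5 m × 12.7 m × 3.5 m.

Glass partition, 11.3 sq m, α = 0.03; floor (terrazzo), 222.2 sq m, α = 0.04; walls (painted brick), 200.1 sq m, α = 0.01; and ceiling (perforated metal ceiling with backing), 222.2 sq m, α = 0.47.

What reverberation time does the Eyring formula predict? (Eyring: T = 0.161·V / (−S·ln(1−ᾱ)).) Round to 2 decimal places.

0.98 s

S = Σ Sᵢ = 655.8 sq m.
Absorption A = 11.3·0.03 + 222.2·0.04 + 200.1·0.01 + 222.2·0.47 = 115.662 sabins.
Mean coefficient ᾱ = A/S = 0.1764.
−S·ln(1−ᾱ) = −655.8 × ln(1 − 0.1764) = 127.271.
V = 17.5 × 12.7 × 3.5 = 777.875 m³.
T = 0.161·V/[−S·ln(1−ᾱ)] = 0.161·777.875/127.271 = 0.98 s.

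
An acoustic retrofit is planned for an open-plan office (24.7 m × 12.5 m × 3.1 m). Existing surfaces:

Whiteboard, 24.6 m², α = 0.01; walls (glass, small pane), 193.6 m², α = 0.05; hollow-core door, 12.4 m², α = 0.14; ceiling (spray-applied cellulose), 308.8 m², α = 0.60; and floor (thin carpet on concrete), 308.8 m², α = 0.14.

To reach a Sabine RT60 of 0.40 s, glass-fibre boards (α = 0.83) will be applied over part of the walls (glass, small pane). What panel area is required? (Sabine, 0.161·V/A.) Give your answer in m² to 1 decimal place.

186.0

Equivalent absorption area: A₁ = 24.6×0.01 + 193.6×0.05 + 12.4×0.14 + 308.8×0.60 + 308.8×0.14 = 240.174 m².
Required A₂ = 0.161·957.125/0.40 = 385.243 sabins.
Absorption to add: 385.243 − 240.174 = 145.069 sabins.
Each m² of panel replacing the walls (glass, small pane) adds (0.83 − 0.05) = 0.78 sabins.
Area = ΔA/Δα = 145.069/0.78 = 186.0 m².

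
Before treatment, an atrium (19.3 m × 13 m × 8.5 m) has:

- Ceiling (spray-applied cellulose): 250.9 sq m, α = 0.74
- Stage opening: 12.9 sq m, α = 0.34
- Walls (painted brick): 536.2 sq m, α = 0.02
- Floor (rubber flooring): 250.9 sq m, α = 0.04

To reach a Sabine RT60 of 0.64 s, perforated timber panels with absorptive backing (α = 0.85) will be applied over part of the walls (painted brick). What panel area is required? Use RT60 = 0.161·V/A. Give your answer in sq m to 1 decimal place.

Total absorption A₁ = 250.9*0.74 + 12.9*0.34 + 536.2*0.02 + 250.9*0.04
  = 185.666 + 4.386 + 10.724 + 10.036 = 210.812 sq m sabins.
V = 2132.65 m³. Target absorption A₂ = 0.161 × 2132.65 / 0.64 = 536.495 sabins.
ΔA needed = 536.495 − 210.812 = 325.683 sabins.
Net gain per sq m: Δα = 0.85 − 0.02 = 0.83.
Panel area = 325.683 / 0.83 = 392.4 sq m.

392.4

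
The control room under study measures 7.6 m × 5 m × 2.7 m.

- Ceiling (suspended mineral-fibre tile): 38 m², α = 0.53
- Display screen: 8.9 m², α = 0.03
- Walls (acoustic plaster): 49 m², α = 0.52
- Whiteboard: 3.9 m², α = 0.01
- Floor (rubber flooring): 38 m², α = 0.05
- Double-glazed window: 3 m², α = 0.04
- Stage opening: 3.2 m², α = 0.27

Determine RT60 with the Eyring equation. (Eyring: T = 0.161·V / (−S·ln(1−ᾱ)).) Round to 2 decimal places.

0.28 sec

Total surface area S = 38 + 8.9 + 49 + 3.9 + 38 + 3 + 3.2 = 144.0 m².
Absorption A = 38×0.53 + 8.9×0.03 + 49×0.52 + 3.9×0.01 + 38×0.05 + 3×0.04 + 3.2×0.27 = 48.810 sabins.
ᾱ = 48.810 / 144.0 = 0.3390.
Eyring denominator: −S ln(1−ᾱ) = 59.616.
V = 7.6 × 5 × 2.7 = 102.6 m³.
RT60 = 0.161 × 102.6 / 59.616 = 0.28 s.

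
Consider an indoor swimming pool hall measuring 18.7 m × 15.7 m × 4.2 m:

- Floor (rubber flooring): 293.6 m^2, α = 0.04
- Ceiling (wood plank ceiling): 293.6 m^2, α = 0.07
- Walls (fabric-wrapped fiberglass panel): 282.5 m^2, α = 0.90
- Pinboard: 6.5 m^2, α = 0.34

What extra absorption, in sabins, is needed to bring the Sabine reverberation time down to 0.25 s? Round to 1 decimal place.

Summing Sᵢαᵢ: 11.744 + 20.552 + 254.250 + 2.210 → A₁ = 288.756 sabins.
V = 1233.078 m³. Required absorption A₂ = 0.161 × 1233.078 / 0.25 = 794.102 sabins.
Additional absorption ΔA = 794.102 − 288.756 = 505.3 sabins.

505.3 sabins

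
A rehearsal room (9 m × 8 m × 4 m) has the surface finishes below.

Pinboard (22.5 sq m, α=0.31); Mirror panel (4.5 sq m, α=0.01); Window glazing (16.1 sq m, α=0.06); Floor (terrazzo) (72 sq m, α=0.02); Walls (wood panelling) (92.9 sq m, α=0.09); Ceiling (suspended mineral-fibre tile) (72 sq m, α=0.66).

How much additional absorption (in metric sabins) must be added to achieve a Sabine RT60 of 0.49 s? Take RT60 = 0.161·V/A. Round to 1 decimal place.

Summing Sᵢαᵢ: 6.975 + 0.045 + 0.966 + 1.440 + 8.361 + 47.520 → A₁ = 65.307 sabins.
V = 288 m³. Required absorption A₂ = 0.161 × 288 / 0.49 = 94.629 sabins.
Shortfall: 94.629 − 65.307 = 29.3 sabins.

29.3 sabins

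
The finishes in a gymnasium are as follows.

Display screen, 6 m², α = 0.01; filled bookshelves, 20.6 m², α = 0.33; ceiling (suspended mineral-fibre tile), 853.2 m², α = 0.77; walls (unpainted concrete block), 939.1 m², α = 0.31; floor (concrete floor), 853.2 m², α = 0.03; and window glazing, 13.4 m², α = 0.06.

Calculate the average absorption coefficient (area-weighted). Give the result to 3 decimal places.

0.365

S = Σ Sᵢ = 6 + 20.6 + 853.2 + 939.1 + 853.2 + 13.4 = 2685.5 m².
Weighted sum Σ Sα = 981.343.
ᾱ = 981.343 / 2685.5 = 0.365.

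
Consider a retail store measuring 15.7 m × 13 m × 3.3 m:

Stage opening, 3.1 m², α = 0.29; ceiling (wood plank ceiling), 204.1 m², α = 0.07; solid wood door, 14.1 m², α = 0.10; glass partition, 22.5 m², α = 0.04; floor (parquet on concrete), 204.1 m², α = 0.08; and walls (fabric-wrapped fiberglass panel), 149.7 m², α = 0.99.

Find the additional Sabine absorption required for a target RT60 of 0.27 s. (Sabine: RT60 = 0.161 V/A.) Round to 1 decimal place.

A₁ = Σ Sᵢαᵢ = 3.1·0.29 + 204.1·0.07 + 14.1·0.10 + 22.5·0.04 + 204.1·0.08 + 149.7·0.99 = 182.027 sabins.
For T = 0.27 s, need A₂ = 0.161·V/T = 0.161·673.53/0.27 = 401.623 sabins.
Shortfall: 401.623 − 182.027 = 219.6 sabins.

219.6 sabins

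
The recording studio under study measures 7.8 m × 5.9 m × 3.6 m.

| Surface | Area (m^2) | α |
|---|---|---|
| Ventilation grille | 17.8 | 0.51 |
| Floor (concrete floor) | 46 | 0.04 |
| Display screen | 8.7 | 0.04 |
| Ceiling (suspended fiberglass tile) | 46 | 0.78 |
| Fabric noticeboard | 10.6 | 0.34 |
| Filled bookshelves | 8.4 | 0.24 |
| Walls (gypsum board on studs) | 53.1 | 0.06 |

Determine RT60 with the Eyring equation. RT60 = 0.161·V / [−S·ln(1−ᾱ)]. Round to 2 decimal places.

0.40 seconds

S = Σ Sᵢ = 190.6 m^2.
Absorption A = 17.8×0.51 + 46×0.04 + 8.7×0.04 + 46×0.78 + 10.6×0.34 + 8.4×0.24 + 53.1×0.06 = 55.952 sabins.
ᾱ = 55.952 / 190.6 = 0.2936.
Eyring denominator: −S ln(1−ᾱ) = 66.248.
V = 7.8 × 5.9 × 3.6 = 165.672 m³.
RT60 = 0.161 × 165.672 / 66.248 = 0.40 s.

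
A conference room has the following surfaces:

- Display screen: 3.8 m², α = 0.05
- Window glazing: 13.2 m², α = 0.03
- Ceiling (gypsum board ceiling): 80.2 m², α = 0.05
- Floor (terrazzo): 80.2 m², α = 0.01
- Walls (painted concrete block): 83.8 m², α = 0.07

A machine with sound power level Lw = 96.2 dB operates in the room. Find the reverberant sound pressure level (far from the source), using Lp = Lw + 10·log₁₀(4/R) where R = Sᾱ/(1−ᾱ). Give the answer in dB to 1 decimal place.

Σ(Sᵢαᵢ) = 3.8·0.05 + 13.2·0.03 + 80.2·0.05 + 80.2·0.01 + 83.8·0.07 = 11.264; total area S = 261.2 m².
ᾱ = 11.264/261.2 = 0.0431; R = Sᾱ/(1−ᾱ) = 11.264/(1−0.0431) = 11.771 m².
Lp = Lw + 10 log₁₀(4/R) = 96.2 -4.69 = 91.5 dB.

91.5 dB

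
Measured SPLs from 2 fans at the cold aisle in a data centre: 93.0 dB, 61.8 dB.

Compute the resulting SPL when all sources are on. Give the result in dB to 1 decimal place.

Sum in the linear (power) domain: Σ 10^(Lᵢ/10) = 10^(93.0/10) + 10^(61.8/10) = 1.997e+09.
Combined level = 10 log₁₀(1.997e+09) = 93.0 dB.

93.0 dB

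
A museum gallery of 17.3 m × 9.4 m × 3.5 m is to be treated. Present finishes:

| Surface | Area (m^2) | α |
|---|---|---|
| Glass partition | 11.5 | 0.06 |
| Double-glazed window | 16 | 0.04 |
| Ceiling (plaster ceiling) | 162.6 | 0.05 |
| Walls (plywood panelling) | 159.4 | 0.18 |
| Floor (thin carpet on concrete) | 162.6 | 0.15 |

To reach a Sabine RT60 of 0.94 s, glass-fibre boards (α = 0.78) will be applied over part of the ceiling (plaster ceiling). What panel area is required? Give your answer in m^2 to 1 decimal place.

47.9

Summing Sᵢαᵢ: 0.690 + 0.640 + 8.130 + 28.692 + 24.390 → A₁ = 62.542 sabins.
V = 569.17 m³. Target absorption A₂ = 0.161 × 569.17 / 0.94 = 97.486 sabins.
ΔA needed = 97.486 − 62.542 = 34.944 sabins.
Each m^2 of panel replacing the ceiling (plaster ceiling) adds (0.78 − 0.05) = 0.73 sabins.
Panel area = 34.944 / 0.73 = 47.9 m^2.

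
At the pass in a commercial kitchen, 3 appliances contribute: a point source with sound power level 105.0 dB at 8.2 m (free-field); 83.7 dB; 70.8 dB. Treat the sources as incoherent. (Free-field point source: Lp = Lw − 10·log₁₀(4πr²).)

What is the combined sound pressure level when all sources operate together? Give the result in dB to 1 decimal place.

84.5 dB

Source at 8.2 m: Lp = 105.0 − 10·log₁₀(4π·8.2²) = 105.0 − 10·log₁₀(844.963) = 75.7 dB.
Σ 10^(Lᵢ/10) = 2.836e+08.
L_total = 10·log₁₀(2.836e+08) = 84.5 dB.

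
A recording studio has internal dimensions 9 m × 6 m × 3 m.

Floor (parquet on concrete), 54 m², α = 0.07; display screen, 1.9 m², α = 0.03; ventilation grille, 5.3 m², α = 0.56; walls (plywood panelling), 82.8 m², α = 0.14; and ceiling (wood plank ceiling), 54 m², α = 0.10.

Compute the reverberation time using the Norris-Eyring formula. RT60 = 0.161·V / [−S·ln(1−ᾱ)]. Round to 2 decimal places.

1.03 seconds

Total surface area S = 54 + 1.9 + 5.3 + 82.8 + 54 = 198.0 m².
Absorption A = 54·0.07 + 1.9·0.03 + 5.3·0.56 + 82.8·0.14 + 54·0.10 = 23.797 sabins.
Mean coefficient ᾱ = A/S = 0.1202.
Eyring denominator: −S ln(1−ᾱ) = 25.356.
V = 9 × 6 × 3 = 162 m³.
T = 0.161·V/[−S·ln(1−ᾱ)] = 0.161·162/25.356 = 1.03 s.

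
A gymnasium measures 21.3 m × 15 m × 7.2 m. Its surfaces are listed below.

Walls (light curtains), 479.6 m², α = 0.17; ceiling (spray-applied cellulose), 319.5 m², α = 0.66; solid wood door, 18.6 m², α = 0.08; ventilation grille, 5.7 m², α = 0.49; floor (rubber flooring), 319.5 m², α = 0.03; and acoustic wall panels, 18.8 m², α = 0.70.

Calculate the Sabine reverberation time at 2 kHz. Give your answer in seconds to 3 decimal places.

Summing Sᵢαᵢ: 81.532 + 210.870 + 1.488 + 2.793 + 9.585 + 13.160 → A = 319.428 sabins.
Volume V = 21.3 × 15 × 7.2 = 2300.4 m³.
T = 0.161 V/A = 0.161·2300.4/319.428 = 1.159 s.

1.159 sec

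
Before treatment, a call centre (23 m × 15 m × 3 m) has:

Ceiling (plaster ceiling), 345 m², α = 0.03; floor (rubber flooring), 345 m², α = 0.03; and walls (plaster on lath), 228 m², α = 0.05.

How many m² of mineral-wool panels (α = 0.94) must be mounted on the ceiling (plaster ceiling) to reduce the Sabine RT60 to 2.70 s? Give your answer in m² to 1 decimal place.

32.5

Summing Sᵢαᵢ: 10.350 + 10.350 + 11.400 → A₁ = 32.100 sabins.
Required A₂ = 0.161·1035/2.70 = 61.717 sabins.
Absorption to add: 61.717 − 32.100 = 29.617 sabins.
Net gain per m²: Δα = 0.94 − 0.03 = 0.91.
Area = ΔA/Δα = 29.617/0.91 = 32.5 m².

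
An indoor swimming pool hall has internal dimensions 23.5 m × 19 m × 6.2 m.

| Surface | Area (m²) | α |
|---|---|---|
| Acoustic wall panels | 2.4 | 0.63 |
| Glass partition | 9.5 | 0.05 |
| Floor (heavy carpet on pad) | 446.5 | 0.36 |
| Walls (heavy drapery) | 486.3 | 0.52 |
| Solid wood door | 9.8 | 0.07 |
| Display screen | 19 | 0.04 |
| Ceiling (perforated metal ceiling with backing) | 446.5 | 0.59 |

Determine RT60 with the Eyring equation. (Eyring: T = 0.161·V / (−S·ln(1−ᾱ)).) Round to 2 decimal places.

Total surface area S = 2.4 + 9.5 + 446.5 + 486.3 + 9.8 + 19 + 446.5 = 1420.0 m².
Absorption A = 2.4×0.63 + 9.5×0.05 + 446.5×0.36 + 486.3×0.52 + 9.8×0.07 + 19×0.04 + 446.5×0.59 = 680.484 sabins.
Mean coefficient ᾱ = A/S = 0.4792.
−S·ln(1−ᾱ) = −1420.0 × ln(1 − 0.4792) = 926.393.
V = 23.5 × 19 × 6.2 = 2768.3 m³.
RT60 = 0.161 × 2768.3 / 926.393 = 0.48 s.

0.48 seconds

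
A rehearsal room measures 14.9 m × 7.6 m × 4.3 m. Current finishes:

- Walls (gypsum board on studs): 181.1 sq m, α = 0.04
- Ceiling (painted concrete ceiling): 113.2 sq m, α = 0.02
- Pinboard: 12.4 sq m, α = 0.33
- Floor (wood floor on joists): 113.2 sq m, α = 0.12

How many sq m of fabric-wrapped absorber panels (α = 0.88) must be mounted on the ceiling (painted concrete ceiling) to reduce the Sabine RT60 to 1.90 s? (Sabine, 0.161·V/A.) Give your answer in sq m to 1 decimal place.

Total absorption A₁ = 181.1*0.04 + 113.2*0.02 + 12.4*0.33 + 113.2*0.12
  = 7.244 + 2.264 + 4.092 + 13.584 = 27.184 sq m sabins.
Required A₂ = 0.161·486.932/1.90 = 41.261 sabins.
ΔA needed = 41.261 − 27.184 = 14.077 sabins.
Each sq m of panel replacing the ceiling (painted concrete ceiling) adds (0.88 − 0.02) = 0.86 sabins.
Area = ΔA/Δα = 14.077/0.86 = 16.4 sq m.

16.4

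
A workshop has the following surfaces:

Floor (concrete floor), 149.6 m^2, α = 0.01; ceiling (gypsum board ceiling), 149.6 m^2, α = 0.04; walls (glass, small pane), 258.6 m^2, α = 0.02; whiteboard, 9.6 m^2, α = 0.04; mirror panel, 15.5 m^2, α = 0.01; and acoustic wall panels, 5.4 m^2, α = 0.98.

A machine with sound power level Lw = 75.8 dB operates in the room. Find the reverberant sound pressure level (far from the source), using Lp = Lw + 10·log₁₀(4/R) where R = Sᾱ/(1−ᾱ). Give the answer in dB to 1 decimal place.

A = 18.483 sabins; S = 588.3 m^2.
ᾱ = 18.483/588.3 = 0.0314; R = Sᾱ/(1−ᾱ) = 18.483/(1−0.0314) = 19.082 m^2.
Lp = Lw + 10 log₁₀(4/R) = 75.8 -6.79 = 69.0 dB.

69.0 dB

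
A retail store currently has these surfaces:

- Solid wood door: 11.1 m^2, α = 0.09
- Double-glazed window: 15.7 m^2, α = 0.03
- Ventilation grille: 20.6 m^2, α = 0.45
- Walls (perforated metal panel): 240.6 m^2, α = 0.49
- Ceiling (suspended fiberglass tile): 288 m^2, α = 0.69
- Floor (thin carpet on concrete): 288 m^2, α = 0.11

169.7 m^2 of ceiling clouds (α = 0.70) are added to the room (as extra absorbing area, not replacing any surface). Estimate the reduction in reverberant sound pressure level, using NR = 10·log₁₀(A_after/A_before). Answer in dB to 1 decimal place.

A_before = Σ Sᵢαᵢ = 11.1·0.09 + 15.7·0.03 + 20.6·0.45 + 240.6·0.49 + 288·0.69 + 288·0.11 = 359.034 sabins.
Treatment contributes 169.7·0.70 = 118.790 sabins.
A_after = 359.034 + 118.790 = 477.824 sabins.
Reduction = 10 log₁₀(A_after/A_before) = 10 log₁₀(1.3309) = 1.2 dB.

1.2 dB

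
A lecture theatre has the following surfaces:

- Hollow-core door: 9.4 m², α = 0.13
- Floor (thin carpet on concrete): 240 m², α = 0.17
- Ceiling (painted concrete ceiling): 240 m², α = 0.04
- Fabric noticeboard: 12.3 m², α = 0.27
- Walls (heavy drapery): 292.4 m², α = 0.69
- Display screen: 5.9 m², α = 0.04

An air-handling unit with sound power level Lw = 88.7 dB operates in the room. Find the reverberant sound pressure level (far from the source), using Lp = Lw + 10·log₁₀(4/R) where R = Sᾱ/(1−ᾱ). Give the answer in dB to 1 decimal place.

68.9 dB

Σ(Sᵢαᵢ) = 9.4×0.13 + 240×0.17 + 240×0.04 + 12.3×0.27 + 292.4×0.69 + 5.9×0.04 = 256.935; total area S = 800.0 m².
ᾱ = 0.3212, so room constant R = A/(1−ᾱ) = 378.514 m².
Lp = 88.7 + 10·log₁₀(4/378.514) = 88.7 + (-19.76) = 68.9 dB.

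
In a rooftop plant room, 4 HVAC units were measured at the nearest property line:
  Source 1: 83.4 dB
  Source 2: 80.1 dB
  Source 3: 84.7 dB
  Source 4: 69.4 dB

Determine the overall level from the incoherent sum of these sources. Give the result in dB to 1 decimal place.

Converting to relative power and adding: 10^(83.4/10) + 10^(80.1/10) + 10^(84.7/10) + 10^(69.4/10) = 6.249e+08.
Combined level = 10 log₁₀(6.249e+08) = 88.0 dB.

88.0 dB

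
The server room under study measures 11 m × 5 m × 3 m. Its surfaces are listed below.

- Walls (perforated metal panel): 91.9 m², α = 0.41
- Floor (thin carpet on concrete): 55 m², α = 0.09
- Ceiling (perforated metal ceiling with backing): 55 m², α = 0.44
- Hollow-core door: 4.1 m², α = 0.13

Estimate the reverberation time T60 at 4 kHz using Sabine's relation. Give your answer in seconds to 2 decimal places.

0.39 s

Equivalent absorption area: A = 91.9*0.41 + 55*0.09 + 55*0.44 + 4.1*0.13 = 67.362 m².
Room volume: 165 m³.
Sabine: RT60 = 0.161 × 165 / 67.362 = 0.39 s.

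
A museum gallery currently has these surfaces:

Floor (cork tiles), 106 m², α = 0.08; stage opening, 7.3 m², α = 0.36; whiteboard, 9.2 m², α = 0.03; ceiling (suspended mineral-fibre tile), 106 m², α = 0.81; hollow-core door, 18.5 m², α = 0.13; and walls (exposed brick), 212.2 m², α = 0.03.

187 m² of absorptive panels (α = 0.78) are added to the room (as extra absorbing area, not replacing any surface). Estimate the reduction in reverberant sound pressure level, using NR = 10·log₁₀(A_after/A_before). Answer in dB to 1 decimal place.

A_before = Σ Sᵢαᵢ = 106·0.08 + 7.3·0.36 + 9.2·0.03 + 106·0.81 + 18.5·0.13 + 212.2·0.03 = 106.015 sabins.
Added absorption = 187 × 0.78 = 145.860 sabins.
A_after = 106.015 + 145.860 = 251.875 sabins.
Reduction = 10 log₁₀(A_after/A_before) = 10 log₁₀(2.3758) = 3.8 dB.

3.8 dB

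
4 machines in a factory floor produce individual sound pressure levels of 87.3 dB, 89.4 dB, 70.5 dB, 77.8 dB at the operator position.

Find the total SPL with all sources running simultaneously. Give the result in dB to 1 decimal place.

Sum in the linear (power) domain: Σ 10^(Lᵢ/10) = 10^(87.3/10) + 10^(89.4/10) + 10^(70.5/10) + 10^(77.8/10) = 1.479e+09.
L_total = 10·log₁₀(1.479e+09) = 91.7 dB.

91.7 dB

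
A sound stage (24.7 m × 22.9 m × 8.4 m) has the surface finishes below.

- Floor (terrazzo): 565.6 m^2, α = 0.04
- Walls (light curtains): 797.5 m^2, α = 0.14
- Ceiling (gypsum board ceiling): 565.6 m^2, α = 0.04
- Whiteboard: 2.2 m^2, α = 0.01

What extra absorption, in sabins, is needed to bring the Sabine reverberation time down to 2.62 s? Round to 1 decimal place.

Total absorption A₁ = 565.6·0.04 + 797.5·0.14 + 565.6·0.04 + 2.2·0.01
  = 22.624 + 111.650 + 22.624 + 0.022 = 156.920 m^2 sabins.
For T = 2.62 s, need A₂ = 0.161·V/T = 0.161·4751.292/2.62 = 291.969 sabins.
Shortfall: 291.969 − 156.920 = 135.0 sabins.

135.0 sabins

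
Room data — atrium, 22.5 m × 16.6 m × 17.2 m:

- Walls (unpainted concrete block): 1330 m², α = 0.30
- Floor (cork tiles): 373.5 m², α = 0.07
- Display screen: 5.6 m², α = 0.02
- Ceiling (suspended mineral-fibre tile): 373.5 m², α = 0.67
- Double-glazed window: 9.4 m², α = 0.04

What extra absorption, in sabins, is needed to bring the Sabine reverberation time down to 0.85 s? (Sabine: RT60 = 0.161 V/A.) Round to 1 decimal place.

540.9 sabins

Total absorption A₁ = 1330·0.30 + 373.5·0.07 + 5.6·0.02 + 373.5·0.67 + 9.4·0.04
  = 399.000 + 26.145 + 0.112 + 250.245 + 0.376 = 675.878 m² sabins.
For T = 0.85 s, need A₂ = 0.161·V/T = 0.161·6424.2/0.85 = 1216.819 sabins.
Shortfall: 1216.819 − 675.878 = 540.9 sabins.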